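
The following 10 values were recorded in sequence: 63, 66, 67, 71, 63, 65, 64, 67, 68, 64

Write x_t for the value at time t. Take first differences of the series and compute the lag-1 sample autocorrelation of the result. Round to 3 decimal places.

First differences Δx: 3, 1, 4, -8, 2, -1, 3, 1, -4
Mean of differences = 0.1111
Numerator Σ(Δx_t−Δx̄)(Δx_{t+1}−Δx̄) = -47.2346
Denominator Σ(Δx_t−Δx̄)² = 120.8889
r_1(Δx) = -47.2346 / 120.8889 = -0.391

-0.391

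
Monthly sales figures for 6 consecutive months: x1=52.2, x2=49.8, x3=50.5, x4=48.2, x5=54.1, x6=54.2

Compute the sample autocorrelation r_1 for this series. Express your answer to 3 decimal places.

0.077

Mean x̄ = (52.2 + 49.8 + 50.5 + 48.2 + 54.1 + 54.2)/6 = 51.5000
Deviations from mean: 0.7000, -1.7000, -1.0000, -3.3000, 2.6000, 2.7000
Numerator Σ_{t=1}^{5}(x_t−x̄)(x_{t+1}−x̄) = 2.2500
Denominator Σ(x_t−x̄)² = 29.3200
r_1 = 2.2500 / 29.3200 = 0.077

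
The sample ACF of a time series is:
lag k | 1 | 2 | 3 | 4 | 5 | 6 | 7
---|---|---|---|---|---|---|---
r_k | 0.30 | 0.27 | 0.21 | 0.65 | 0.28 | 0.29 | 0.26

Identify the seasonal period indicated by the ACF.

The largest autocorrelation is r_4 = 0.65; the remaining lags stay at or below 0.30.
The dominant spike at lag 4 indicates a seasonal period of 4.

4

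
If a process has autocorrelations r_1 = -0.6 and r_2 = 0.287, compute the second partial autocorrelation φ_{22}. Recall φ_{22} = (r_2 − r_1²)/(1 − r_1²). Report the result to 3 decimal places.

φ_{22} = (r_2 − r_1²) / (1 − r_1²)
r_1² = (-0.6)² = 0.36
Numerator = 0.287 − 0.3600 = -0.0730; denominator = 1 − 0.3600 = 0.6400
φ_{22} = -0.0730 / 0.6400 = -0.114

-0.114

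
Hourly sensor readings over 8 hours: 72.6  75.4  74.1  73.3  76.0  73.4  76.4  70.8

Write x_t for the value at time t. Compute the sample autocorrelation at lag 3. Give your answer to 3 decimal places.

Mean x̄ = (72.6 + 75.4 + 74.1 + 73.3 + 76.0 + 73.4 + 76.4 + 70.8)/8 = 74.0000
Σ(x_t−x̄)(x_{t+3}−x̄) = (0.9800) + (2.8000) + (-0.0600) + (-1.6800) + (-6.4000) = -4.3600
Denominator Σ(x_t−x̄)² = 24.7800
r_3 = -4.3600 / 24.7800 = -0.176

-0.176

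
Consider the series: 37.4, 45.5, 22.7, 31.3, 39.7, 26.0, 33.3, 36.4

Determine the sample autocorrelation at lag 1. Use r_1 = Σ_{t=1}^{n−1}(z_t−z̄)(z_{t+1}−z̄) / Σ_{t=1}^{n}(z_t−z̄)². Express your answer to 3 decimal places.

Mean z̄ = (37.4 + 45.5 + 22.7 + 31.3 + 39.7 + 26.0 + 33.3 + 36.4)/8 = 34.0375
Deviations from mean: 3.3625, 11.4625, -11.3375, -2.7375, 5.6625, -8.0375, -0.7375, 2.3625
Σ(z_t−z̄)(z_{t+1}−z̄) = (38.5427) + (-129.9561) + (31.0364) + (-15.5011) + (-45.5123) + (5.9277) + (-1.7423) = -117.2052
Denominator Σ(z_t−z̄)² = 381.5188
r_1 = -117.2052 / 381.5188 = -0.307

-0.307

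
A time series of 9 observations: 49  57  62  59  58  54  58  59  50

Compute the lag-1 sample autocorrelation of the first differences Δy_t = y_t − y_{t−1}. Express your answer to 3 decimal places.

0.050

First differences Δy: 8, 5, -3, -1, -4, 4, 1, -9
Mean of differences = 0.1250
Numerator Σ(Δy_t−Δȳ)(Δy_{t+1}−Δȳ) = 10.7344
Denominator Σ(Δy_t−Δȳ)² = 212.8750
r_1(Δy) = 10.7344 / 212.8750 = 0.050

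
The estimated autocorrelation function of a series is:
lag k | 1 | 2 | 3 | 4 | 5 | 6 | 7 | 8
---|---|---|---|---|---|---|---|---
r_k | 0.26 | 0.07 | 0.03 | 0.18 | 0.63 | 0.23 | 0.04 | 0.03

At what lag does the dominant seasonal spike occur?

The largest autocorrelation is r_5 = 0.63; the remaining lags stay at or below 0.26. The elevated value at lag 1 (0.26), dropping to 0.07 at lag 2, reflects decaying short-term dependence rather than seasonality.
The dominant spike at lag 5 indicates a seasonal period of 5.

5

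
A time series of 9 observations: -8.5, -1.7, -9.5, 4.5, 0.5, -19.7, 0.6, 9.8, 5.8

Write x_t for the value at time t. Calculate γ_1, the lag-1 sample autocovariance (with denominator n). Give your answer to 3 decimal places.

-0.476

Mean x̄ = (-8.5 − 1.7 − 9.5 + 4.5 + 0.5 − 19.7 + 0.6 + 9.8 + 5.8)/9 = -2.0222
Σ_{t=1}^{8}(x_t−x̄)(x_{t+1}−x̄) = -4.2838
γ_1 = -4.2838 / 9 = -0.476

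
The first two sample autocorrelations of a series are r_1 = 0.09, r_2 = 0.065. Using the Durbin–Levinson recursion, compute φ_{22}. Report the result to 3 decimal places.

φ_{22} = (r_2 − r_1²) / (1 − r_1²)
r_1² = (0.09)² = 0.0081
Numerator = 0.065 − 0.0081 = 0.0569; denominator = 1 − 0.0081 = 0.9919
φ_{22} = 0.0569 / 0.9919 = 0.057

0.057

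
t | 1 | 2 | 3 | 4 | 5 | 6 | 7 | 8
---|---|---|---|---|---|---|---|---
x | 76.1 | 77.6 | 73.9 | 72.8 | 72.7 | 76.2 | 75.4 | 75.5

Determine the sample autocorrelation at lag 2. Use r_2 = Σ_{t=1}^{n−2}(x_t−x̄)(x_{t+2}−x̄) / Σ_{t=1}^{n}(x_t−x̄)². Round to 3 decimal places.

-0.343

Mean x̄ = (76.1 + 77.6 + 73.9 + 72.8 + 72.7 + 76.2 + 75.4 + 75.5)/8 = 75.0250
Deviations from mean: 1.0750, 2.5750, -1.1250, -2.2250, -2.3250, 1.1750, 0.3750, 0.4750
Σ(x_t−x̄)(x_{t+2}−x̄) = (-1.2094) + (-5.7294) + (2.6156) + (-2.6144) + (-0.8719) + (0.5581) = -7.2513
Denominator Σ(x_t−x̄)² = 21.1550
r_2 = -7.2513 / 21.1550 = -0.343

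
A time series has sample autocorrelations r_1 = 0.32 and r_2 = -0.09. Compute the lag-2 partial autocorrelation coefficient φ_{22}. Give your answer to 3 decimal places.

φ_{22} = (r_2 − r_1²) / (1 − r_1²)
r_1² = (0.32)² = 0.1024
Numerator = -0.09 − 0.1024 = -0.1924; denominator = 1 − 0.1024 = 0.8976
φ_{22} = -0.1924 / 0.8976 = -0.214

-0.214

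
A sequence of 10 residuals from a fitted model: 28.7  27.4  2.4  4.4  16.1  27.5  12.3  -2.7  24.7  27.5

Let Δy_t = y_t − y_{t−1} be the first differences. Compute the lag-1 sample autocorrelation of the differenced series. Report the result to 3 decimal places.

-0.067

First differences Δy: -1.3, -25.0, 2.0, 11.7, 11.4, -15.2, -15.0, 27.4, 2.8
Mean of differences = -0.1333
Numerator Σ(Δy_t−Δȳ)(Δy_{t+1}−Δȳ) = -140.6578
Denominator Σ(Δy_t−Δȳ)² = 2112.0200
r_1(Δy) = -140.6578 / 2112.0200 = -0.067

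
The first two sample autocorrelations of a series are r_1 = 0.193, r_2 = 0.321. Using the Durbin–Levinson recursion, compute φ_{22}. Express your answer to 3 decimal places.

φ_{22} = (r_2 − r_1²) / (1 − r_1²)
r_1² = (0.193)² = 0.037249
Numerator = 0.321 − 0.0372 = 0.2838; denominator = 1 − 0.0372 = 0.9628
φ_{22} = 0.2838 / 0.9628 = 0.295

0.295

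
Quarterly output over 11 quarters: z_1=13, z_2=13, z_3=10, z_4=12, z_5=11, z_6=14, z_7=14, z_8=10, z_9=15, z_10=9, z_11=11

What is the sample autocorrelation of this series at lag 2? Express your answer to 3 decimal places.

Mean z̄ = (13 + 13 + 10 + 12 + 11 + 14 + 14 + 10 + 15 + 9 + 11)/11 = 12.0000
Numerator Σ_{t=1}^{9}(z_t−z̄)(z_{t+2}−z̄) = 3.0000
Denominator Σ(z_t−z̄)² = 38.0000
r_2 = 3.0000 / 38.0000 = 0.079

0.079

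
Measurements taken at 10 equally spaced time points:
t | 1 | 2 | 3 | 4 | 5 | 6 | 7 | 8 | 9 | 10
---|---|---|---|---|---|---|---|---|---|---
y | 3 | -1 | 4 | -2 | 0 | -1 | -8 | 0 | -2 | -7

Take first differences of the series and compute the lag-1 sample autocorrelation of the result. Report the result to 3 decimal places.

-0.570

First differences Δy: -4, 5, -6, 2, -1, -7, 8, -2, -5
Mean of differences = -1.1111
Numerator Σ(Δy_t−Δȳ)(Δy_{t+1}−Δȳ) = -121.3457
Denominator Σ(Δy_t−Δȳ)² = 212.8889
r_1(Δy) = -121.3457 / 212.8889 = -0.570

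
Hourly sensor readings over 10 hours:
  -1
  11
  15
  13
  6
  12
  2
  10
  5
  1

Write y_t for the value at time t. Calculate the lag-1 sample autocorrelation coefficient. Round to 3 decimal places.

-0.016

Mean ȳ = (-1 + 11 + 15 + 13 + 6 + 12 + 2 + 10 + 5 + 1)/10 = 7.4000
Numerator Σ_{t=1}^{9}(y_t−ȳ)(y_{t+1}−ȳ) = -4.3600
Denominator Σ(y_t−ȳ)² = 278.4000
r_1 = -4.3600 / 278.4000 = -0.016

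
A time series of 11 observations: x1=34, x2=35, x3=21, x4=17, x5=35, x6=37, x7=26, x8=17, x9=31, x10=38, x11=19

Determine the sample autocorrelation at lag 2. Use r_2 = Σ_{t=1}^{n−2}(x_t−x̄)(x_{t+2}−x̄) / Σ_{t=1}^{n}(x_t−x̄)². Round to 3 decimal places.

-0.745

Mean x̄ = (34 + 35 + 21 + 17 + 35 + 37 + 26 + 17 + 31 + 38 + 19)/11 = 28.1818
Numerator Σ_{t=1}^{9}(x_t−x̄)(x_{t+2}−x̄) = -520.8843
Denominator Σ(x_t−x̄)² = 699.6364
r_2 = -520.8843 / 699.6364 = -0.745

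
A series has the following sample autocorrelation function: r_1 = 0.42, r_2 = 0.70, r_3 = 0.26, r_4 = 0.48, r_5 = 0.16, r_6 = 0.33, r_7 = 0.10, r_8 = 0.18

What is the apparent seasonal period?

2

The largest autocorrelation is r_2 = 0.70, with a weaker echo at lag 4 (0.48); the remaining lags stay at or below 0.42.
The dominant spike at lag 2 indicates a seasonal period of 2.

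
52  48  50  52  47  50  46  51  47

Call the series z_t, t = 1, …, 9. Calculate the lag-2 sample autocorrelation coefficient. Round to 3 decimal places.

Mean z̄ = (52 + 48 + 50 + 52 + 47 + 50 + 46 + 51 + 47)/9 = 49.2222
Numerator Σ_{t=1}^{7}(z_t−z̄)(z_{t+2}−z̄) = 14.9012
Denominator Σ(z_t−z̄)² = 41.5556
r_2 = 14.9012 / 41.5556 = 0.359

0.359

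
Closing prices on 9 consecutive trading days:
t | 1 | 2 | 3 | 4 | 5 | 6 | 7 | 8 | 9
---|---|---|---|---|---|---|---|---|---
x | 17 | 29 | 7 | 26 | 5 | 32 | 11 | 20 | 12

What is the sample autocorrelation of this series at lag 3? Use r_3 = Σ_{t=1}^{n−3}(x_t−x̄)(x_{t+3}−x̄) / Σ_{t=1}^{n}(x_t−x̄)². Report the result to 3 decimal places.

-0.616

Mean x̄ = (17 + 29 + 7 + 26 + 5 + 32 + 11 + 20 + 12)/9 = 17.6667
Numerator Σ_{t=1}^{6}(x_t−x̄)(x_{t+3}−x̄) = -468.3333
Denominator Σ(x_t−x̄)² = 760.0000
r_3 = -468.3333 / 760.0000 = -0.616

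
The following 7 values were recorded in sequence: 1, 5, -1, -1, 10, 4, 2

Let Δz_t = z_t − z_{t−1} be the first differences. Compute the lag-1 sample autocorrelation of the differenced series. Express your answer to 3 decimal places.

First differences Δz: 4, -6, 0, 11, -6, -2
Mean of differences = 0.1667
Numerator Σ(Δz_t−Δz̄)(Δz_{t+1}−Δz̄) = -77.8611
Denominator Σ(Δz_t−Δz̄)² = 212.8333
r_1(Δz) = -77.8611 / 212.8333 = -0.366

-0.366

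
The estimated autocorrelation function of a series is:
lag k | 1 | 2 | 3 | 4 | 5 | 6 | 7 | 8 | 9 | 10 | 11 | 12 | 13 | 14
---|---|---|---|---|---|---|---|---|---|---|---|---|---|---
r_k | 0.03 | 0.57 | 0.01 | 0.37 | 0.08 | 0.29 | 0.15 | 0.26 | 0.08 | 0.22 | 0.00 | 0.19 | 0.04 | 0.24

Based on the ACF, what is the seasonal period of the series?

The largest autocorrelation is r_2 = 0.57, with weaker echoes at lags 4 (0.37), 6 (0.29), 8 (0.26), 10 (0.22), 12 (0.19) and 14 (0.24); the remaining lags stay at or below 0.15.
The dominant spike at lag 2 indicates a seasonal period of 2.

2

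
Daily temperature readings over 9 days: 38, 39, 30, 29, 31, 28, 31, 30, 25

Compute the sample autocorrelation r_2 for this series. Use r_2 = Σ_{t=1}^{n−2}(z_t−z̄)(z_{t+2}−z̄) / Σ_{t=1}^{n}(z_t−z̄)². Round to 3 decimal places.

-0.078

Mean z̄ = (38 + 39 + 30 + 29 + 31 + 28 + 31 + 30 + 25)/9 = 31.2222
Σ(z_t−z̄)(z_{t+2}−z̄) = (-8.2840) + (-17.2840) + (0.2716) + (7.1605) + (0.0494) + (3.9383) + (1.3827) = -12.7654
Denominator Σ(z_t−z̄)² = 163.5556
r_2 = -12.7654 / 163.5556 = -0.078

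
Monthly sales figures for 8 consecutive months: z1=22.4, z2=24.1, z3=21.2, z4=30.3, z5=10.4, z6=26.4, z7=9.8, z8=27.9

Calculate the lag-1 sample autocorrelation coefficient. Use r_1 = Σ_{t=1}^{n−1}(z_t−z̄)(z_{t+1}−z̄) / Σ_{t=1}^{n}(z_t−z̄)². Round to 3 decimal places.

Mean z̄ = (22.4 + 24.1 + 21.2 + 30.3 + 10.4 + 26.4 + 9.8 + 27.9)/8 = 21.5625
Deviations from mean: 0.8375, 2.5375, -0.3625, 8.7375, -11.1625, 4.8375, -11.7625, 6.3375
Numerator Σ_{t=1}^{7}(z_t−z̄)(z_{t+1}−z̄) = -284.9389
Denominator Σ(z_t−z̄)² = 410.1388
r_1 = -284.9389 / 410.1388 = -0.695

-0.695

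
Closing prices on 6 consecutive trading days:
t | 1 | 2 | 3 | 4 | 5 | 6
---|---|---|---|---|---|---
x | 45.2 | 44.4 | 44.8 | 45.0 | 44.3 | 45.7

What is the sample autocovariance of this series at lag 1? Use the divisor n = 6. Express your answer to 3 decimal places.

-0.108

Mean x̄ = (45.2 + 44.4 + 44.8 + 45.0 + 44.3 + 45.7)/6 = 44.9000
Σ_{t=1}^{5}(x_t−x̄)(x_{t+1}−x̄) = -0.6500
γ_1 = -0.6500 / 6 = -0.108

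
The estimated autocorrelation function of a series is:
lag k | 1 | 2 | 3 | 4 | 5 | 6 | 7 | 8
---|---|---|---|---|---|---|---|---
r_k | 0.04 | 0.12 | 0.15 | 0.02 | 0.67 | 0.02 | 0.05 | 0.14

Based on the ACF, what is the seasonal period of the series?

5

The largest autocorrelation is r_5 = 0.67; the remaining lags stay at or below 0.15.
The dominant spike at lag 5 indicates a seasonal period of 5.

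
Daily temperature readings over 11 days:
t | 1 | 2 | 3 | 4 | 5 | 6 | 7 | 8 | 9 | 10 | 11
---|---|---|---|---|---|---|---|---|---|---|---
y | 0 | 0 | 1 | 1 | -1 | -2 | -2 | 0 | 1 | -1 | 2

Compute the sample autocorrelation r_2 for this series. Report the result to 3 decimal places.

-0.071

Mean ȳ = (0 + 0 + 1 + 1 − 1 − 2 − 2 + 0 + 1 − 1 + 2)/11 = -0.0909
Numerator Σ_{t=1}^{9}(y_t−ȳ)(y_{t+2}−ȳ) = -1.1983
Denominator Σ(y_t−ȳ)² = 16.9091
r_2 = -1.1983 / 16.9091 = -0.071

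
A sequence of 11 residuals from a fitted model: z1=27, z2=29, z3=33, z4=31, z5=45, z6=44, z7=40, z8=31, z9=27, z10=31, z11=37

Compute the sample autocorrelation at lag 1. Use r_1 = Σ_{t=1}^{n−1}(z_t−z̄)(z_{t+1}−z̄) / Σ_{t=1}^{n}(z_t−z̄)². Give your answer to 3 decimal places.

0.467

Mean z̄ = (27 + 29 + 33 + 31 + 45 + 44 + 40 + 31 + 27 + 31 + 37)/11 = 34.0909
Numerator Σ_{t=1}^{10}(z_t−z̄)(z_{t+1}−z̄) = 194.5372
Denominator Σ(z_t−z̄)² = 416.9091
r_1 = 194.5372 / 416.9091 = 0.467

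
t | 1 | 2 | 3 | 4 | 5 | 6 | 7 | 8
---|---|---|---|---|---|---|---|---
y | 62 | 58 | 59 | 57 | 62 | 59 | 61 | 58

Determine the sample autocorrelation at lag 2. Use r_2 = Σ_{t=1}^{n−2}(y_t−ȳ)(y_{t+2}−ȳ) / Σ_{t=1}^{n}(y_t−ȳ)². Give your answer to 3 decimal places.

Mean ȳ = (62 + 58 + 59 + 57 + 62 + 59 + 61 + 58)/8 = 59.5000
Deviations from mean: 2.5000, -1.5000, -0.5000, -2.5000, 2.5000, -0.5000, 1.5000, -1.5000
Numerator Σ_{t=1}^{6}(y_t−ȳ)(y_{t+2}−ȳ) = 7.0000
Denominator Σ(y_t−ȳ)² = 26.0000
r_2 = 7.0000 / 26.0000 = 0.269

0.269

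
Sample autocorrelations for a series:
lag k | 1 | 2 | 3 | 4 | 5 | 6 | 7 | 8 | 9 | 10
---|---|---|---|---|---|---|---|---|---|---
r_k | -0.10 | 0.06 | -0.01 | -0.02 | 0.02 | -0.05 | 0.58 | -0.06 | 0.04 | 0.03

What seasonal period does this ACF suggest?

7

The largest autocorrelation is r_7 = 0.58; the remaining lags stay at or below 0.06.
The dominant spike at lag 7 indicates a seasonal period of 7.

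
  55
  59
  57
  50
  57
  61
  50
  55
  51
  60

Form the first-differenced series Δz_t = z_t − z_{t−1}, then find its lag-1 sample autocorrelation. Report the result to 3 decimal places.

First differences Δz: 4, -2, -7, 7, 4, -11, 5, -4, 9
Mean of differences = 0.5556
Numerator Σ(Δz_t−Δz̄)(Δz_{t+1}−Δz̄) = -165.8642
Denominator Σ(Δz_t−Δz̄)² = 374.2222
r_1(Δz) = -165.8642 / 374.2222 = -0.443

-0.443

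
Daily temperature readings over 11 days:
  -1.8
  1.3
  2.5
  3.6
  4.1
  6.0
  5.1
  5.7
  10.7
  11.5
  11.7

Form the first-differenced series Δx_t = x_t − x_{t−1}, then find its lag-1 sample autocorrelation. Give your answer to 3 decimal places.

-0.167

First differences Δx: 3.1, 1.2, 1.1, 0.5, 1.9, -0.9, 0.6, 5.0, 0.8, 0.2
Mean of differences = 1.3500
Numerator Σ(Δx_t−Δx̄)(Δx_{t+1}−Δx̄) = -4.1425
Denominator Σ(Δx_t−Δx̄)² = 24.7450
r_1(Δx) = -4.1425 / 24.7450 = -0.167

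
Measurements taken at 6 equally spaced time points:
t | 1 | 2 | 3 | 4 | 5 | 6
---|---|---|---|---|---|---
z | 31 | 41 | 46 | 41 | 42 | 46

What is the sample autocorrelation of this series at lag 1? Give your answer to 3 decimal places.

Mean z̄ = (31 + 41 + 46 + 41 + 42 + 46)/6 = 41.1667
Deviations from mean: -10.1667, -0.1667, 4.8333, -0.1667, 0.8333, 4.8333
Numerator Σ_{t=1}^{5}(z_t−z̄)(z_{t+1}−z̄) = 3.9722
Denominator Σ(z_t−z̄)² = 150.8333
r_1 = 3.9722 / 150.8333 = 0.026

0.026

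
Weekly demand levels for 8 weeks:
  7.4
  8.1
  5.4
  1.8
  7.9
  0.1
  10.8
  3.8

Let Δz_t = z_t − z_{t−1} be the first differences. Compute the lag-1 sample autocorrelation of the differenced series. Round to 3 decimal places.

-0.781

First differences Δz: 0.7, -2.7, -3.6, 6.1, -7.8, 10.7, -7.0
Mean of differences = -0.5143
Numerator Σ(Δz_t−Δz̄)(Δz_{t+1}−Δz̄) = -218.9459
Denominator Σ(Δz_t−Δz̄)² = 280.4286
r_1(Δz) = -218.9459 / 280.4286 = -0.781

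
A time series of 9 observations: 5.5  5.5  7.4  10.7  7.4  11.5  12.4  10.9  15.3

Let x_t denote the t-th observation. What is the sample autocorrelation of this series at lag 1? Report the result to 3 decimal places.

Mean x̄ = (5.5 + 5.5 + 7.4 + 10.7 + 7.4 + 11.5 + 12.4 + 10.9 + 15.3)/9 = 9.6222
Numerator Σ_{t=1}^{8}(x_t−x̄)(x_{t+1}−x̄) = 33.2106
Denominator Σ(x_t−x̄)² = 90.1356
r_1 = 33.2106 / 90.1356 = 0.368

0.368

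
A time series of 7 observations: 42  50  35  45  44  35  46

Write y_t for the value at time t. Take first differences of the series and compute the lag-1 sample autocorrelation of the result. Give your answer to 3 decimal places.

-0.612

First differences Δy: 8, -15, 10, -1, -9, 11
Mean of differences = 0.6667
Numerator Σ(Δy_t−Δȳ)(Δy_{t+1}−Δȳ) = -360.4444
Denominator Σ(Δy_t−Δȳ)² = 589.3333
r_1(Δy) = -360.4444 / 589.3333 = -0.612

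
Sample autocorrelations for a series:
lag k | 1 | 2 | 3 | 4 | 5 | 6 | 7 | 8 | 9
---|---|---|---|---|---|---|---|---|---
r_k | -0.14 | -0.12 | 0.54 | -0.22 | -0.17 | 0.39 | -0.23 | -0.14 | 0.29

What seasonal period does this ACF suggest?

3

The largest autocorrelation is r_3 = 0.54, with weaker echoes at lags 6 (0.39) and 9 (0.29); the remaining lags stay at or below -0.12.
The dominant spike at lag 3 indicates a seasonal period of 3.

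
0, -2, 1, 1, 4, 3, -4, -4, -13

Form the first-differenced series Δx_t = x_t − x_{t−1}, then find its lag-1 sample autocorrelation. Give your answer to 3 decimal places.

-0.060

First differences Δx: -2, 3, 0, 3, -1, -7, 0, -9
Mean of differences = -1.6250
Numerator Σ(Δx_t−Δx̄)(Δx_{t+1}−Δx̄) = -7.8906
Denominator Σ(Δx_t−Δx̄)² = 131.8750
r_1(Δx) = -7.8906 / 131.8750 = -0.060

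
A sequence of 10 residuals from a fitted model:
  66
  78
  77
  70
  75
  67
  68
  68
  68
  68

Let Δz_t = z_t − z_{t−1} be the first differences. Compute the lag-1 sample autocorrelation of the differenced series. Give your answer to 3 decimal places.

-0.303

First differences Δz: 12, -1, -7, 5, -8, 1, 0, 0, 0
Mean of differences = 0.2222
Numerator Σ(Δz_t−Δz̄)(Δz_{t+1}−Δz̄) = -85.8272
Denominator Σ(Δz_t−Δz̄)² = 283.5556
r_1(Δz) = -85.8272 / 283.5556 = -0.303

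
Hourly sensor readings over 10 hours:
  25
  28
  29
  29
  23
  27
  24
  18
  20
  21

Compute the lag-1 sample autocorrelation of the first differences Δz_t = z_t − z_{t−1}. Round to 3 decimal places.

First differences Δz: 3, 1, 0, -6, 4, -3, -6, 2, 1
Mean of differences = -0.4444
Numerator Σ(Δz_t−Δz̄)(Δz_{t+1}−Δz̄) = -28.7531
Denominator Σ(Δz_t−Δz̄)² = 110.2222
r_1(Δz) = -28.7531 / 110.2222 = -0.261

-0.261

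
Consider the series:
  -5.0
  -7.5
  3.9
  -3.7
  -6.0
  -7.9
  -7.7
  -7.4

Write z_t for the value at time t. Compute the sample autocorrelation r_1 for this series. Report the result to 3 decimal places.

0.049

Mean z̄ = (-5.0 − 7.5 + 3.9 − 3.7 − 6.0 − 7.9 − 7.7 − 7.4)/8 = -5.1625
Deviations from mean: 0.1625, -2.3375, 9.0625, 1.4625, -0.8375, -2.7375, -2.5375, -2.2375
Numerator Σ_{t=1}^{7}(z_t−z̄)(z_{t+1}−z̄) = 5.3823
Denominator Σ(z_t−z̄)² = 109.3988
r_1 = 5.3823 / 109.3988 = 0.049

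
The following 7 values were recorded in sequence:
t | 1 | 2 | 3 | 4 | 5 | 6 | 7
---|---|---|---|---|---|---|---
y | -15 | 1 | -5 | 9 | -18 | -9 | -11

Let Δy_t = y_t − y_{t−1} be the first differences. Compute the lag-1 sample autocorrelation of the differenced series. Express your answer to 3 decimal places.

First differences Δy: 16, -6, 14, -27, 9, -2
Mean of differences = 0.6667
Numerator Σ(Δy_t−Δȳ)(Δy_{t+1}−Δȳ) = -812.7778
Denominator Σ(Δy_t−Δȳ)² = 1299.3333
r_1(Δy) = -812.7778 / 1299.3333 = -0.626

-0.626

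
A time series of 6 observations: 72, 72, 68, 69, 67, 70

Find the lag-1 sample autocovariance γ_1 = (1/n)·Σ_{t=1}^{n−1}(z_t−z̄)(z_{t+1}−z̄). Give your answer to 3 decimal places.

Mean z̄ = (72 + 72 + 68 + 69 + 67 + 70)/6 = 69.6667
Σ_{t=1}^{5}(z_t−z̄)(z_{t+1}−z̄) = 3.5556
γ_1 = 3.5556 / 6 = 0.593

0.593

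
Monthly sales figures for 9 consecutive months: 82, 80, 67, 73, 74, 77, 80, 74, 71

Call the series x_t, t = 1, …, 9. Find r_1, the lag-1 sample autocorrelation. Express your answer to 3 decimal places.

Mean x̄ = (82 + 80 + 67 + 73 + 74 + 77 + 80 + 74 + 71)/9 = 75.3333
Numerator Σ_{t=1}^{8}(x_t−x̄)(x_{t+1}−x̄) = 19.8889
Denominator Σ(x_t−x̄)² = 188.0000
r_1 = 19.8889 / 188.0000 = 0.106

0.106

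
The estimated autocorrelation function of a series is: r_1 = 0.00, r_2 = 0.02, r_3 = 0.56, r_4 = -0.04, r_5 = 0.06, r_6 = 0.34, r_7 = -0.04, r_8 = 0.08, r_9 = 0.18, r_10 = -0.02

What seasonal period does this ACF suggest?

3

The largest autocorrelation is r_3 = 0.56, with weaker echoes at lags 6 (0.34) and 9 (0.18); the remaining lags stay at or below 0.08.
The dominant spike at lag 3 indicates a seasonal period of 3.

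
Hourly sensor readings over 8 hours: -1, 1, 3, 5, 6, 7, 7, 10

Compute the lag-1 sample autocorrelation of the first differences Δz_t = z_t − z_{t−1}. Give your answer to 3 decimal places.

First differences Δz: 2, 2, 2, 1, 1, 0, 3
Mean of differences = 1.5714
Numerator Σ(Δz_t−Δz̄)(Δz_{t+1}−Δz̄) = -0.8980
Denominator Σ(Δz_t−Δz̄)² = 5.7143
r_1(Δz) = -0.8980 / 5.7143 = -0.157

-0.157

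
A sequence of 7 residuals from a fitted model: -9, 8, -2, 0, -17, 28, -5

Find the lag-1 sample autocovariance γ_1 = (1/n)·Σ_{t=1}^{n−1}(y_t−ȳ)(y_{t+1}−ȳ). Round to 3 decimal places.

-101.638

Mean ȳ = (-9 + 8 − 2 + 0 − 17 + 28 − 5)/7 = 0.4286
Deviations: -9.4286, 7.5714, -2.4286, -0.4286, -17.4286, 27.5714, -5.4286
Σ_{t=1}^{6}(y_t−ȳ)(y_{t+1}−ȳ) = -711.4694
γ_1 = -711.4694 / 7 = -101.638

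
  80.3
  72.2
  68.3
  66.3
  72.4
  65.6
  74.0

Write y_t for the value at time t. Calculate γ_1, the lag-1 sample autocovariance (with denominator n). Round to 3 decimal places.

Mean ȳ = (80.3 + 72.2 + 68.3 + 66.3 + 72.4 + 65.6 + 74.0)/7 = 71.3000
Deviations: 9.0000, 0.9000, -3.0000, -5.0000, 1.1000, -5.7000, 2.7000
Σ_{t=1}^{6}(y_t−ȳ)(y_{t+1}−ȳ) = -6.7600
γ_1 = -6.7600 / 7 = -0.966

-0.966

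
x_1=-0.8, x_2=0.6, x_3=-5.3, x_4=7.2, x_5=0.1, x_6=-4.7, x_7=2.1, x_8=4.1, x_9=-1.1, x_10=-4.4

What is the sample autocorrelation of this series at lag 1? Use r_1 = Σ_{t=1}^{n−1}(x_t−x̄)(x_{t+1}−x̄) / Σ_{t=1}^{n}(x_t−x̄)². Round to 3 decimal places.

-0.290

Mean x̄ = (-0.8 + 0.6 − 5.3 + 7.2 + 0.1 − 4.7 + 2.1 + 4.1 − 1.1 − 4.4)/10 = -0.2200
Numerator Σ_{t=1}^{9}(x_t−x̄)(x_{t+1}−x̄) = -41.8884
Denominator Σ(x_t−x̄)² = 144.3360
r_1 = -41.8884 / 144.3360 = -0.290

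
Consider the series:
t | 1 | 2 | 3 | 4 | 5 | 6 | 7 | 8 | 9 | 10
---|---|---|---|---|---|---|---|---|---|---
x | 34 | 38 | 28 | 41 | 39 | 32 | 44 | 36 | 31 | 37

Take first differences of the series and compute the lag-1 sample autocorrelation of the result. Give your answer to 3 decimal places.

-0.577

First differences Δx: 4, -10, 13, -2, -7, 12, -8, -5, 6
Mean of differences = 0.3333
Numerator Σ(Δx_t−Δx̄)(Δx_{t+1}−Δx̄) = -349.7778
Denominator Σ(Δx_t−Δx̄)² = 606.0000
r_1(Δx) = -349.7778 / 606.0000 = -0.577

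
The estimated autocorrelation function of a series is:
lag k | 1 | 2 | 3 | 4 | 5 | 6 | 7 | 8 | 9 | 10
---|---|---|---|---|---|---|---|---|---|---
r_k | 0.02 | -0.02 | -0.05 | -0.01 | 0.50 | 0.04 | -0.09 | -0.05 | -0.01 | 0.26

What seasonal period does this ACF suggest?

The largest autocorrelation is r_5 = 0.50, with a weaker echo at lag 10 (0.26); the remaining lags stay at or below 0.04.
The dominant spike at lag 5 indicates a seasonal period of 5.

5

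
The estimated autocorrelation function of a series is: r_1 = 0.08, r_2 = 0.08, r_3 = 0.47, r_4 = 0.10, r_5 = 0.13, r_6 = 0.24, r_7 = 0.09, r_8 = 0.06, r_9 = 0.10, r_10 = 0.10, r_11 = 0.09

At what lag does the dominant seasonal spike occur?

3

The largest autocorrelation is r_3 = 0.47, with a weaker echo at lag 6 (0.24); the remaining lags stay at or below 0.13.
The dominant spike at lag 3 indicates a seasonal period of 3.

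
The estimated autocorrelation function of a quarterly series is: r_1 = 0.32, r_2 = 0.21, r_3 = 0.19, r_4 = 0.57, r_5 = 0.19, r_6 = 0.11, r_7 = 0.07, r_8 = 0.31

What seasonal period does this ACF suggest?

4

The largest autocorrelation is r_4 = 0.57; the remaining lags stay at or below 0.32. The elevated value at lag 1 (0.32), dropping to 0.21 at lag 2, reflects decaying short-term dependence rather than seasonality.
The dominant spike at lag 4 indicates a seasonal period of 4.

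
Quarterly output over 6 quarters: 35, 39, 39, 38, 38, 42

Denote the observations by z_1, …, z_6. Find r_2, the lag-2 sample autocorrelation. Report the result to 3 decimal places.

-0.157

Mean z̄ = (35 + 39 + 39 + 38 + 38 + 42)/6 = 38.5000
Numerator Σ_{t=1}^{4}(z_t−z̄)(z_{t+2}−z̄) = -4.0000
Denominator Σ(z_t−z̄)² = 25.5000
r_2 = -4.0000 / 25.5000 = -0.157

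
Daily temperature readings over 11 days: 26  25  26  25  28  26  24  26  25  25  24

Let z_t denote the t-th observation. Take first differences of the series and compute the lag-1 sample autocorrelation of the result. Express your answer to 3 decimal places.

First differences Δz: -1, 1, -1, 3, -2, -2, 2, -1, 0, -1
Mean of differences = -0.2000
Numerator Σ(Δz_t−Δz̄)(Δz_{t+1}−Δz̄) = -13.0400
Denominator Σ(Δz_t−Δz̄)² = 25.6000
r_1(Δz) = -13.0400 / 25.6000 = -0.509

-0.509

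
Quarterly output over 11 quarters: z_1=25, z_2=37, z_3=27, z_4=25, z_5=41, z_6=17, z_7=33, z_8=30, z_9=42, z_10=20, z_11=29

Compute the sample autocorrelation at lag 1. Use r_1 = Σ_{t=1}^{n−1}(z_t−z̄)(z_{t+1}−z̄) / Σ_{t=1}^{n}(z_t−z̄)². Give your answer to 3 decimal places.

Mean z̄ = (25 + 37 + 27 + 25 + 41 + 17 + 33 + 30 + 42 + 20 + 29)/11 = 29.6364
Numerator Σ_{t=1}^{10}(z_t−z̄)(z_{t+1}−z̄) = -387.4050
Denominator Σ(z_t−z̄)² = 650.5455
r_1 = -387.4050 / 650.5455 = -0.596

-0.596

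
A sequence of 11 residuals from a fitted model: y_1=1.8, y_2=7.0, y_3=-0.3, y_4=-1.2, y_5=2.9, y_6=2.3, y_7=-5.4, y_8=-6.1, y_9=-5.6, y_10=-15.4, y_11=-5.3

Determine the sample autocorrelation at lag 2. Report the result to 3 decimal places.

Mean ȳ = (1.8 + 7.0 − 0.3 − 1.2 + 2.9 + 2.3 − 5.4 − 6.1 − 5.6 − 15.4 − 5.3)/11 = -2.3000
Numerator Σ_{t=1}^{9}(y_t−ȳ)(y_{t+2}−ȳ) = 70.2000
Denominator Σ(y_t−ȳ)² = 372.2600
r_2 = 70.2000 / 372.2600 = 0.189

0.189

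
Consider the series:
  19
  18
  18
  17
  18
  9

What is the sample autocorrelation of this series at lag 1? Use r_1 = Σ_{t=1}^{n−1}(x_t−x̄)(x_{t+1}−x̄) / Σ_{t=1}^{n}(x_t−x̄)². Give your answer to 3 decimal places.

-0.054

Mean x̄ = (19 + 18 + 18 + 17 + 18 + 9)/6 = 16.5000
Deviations from mean: 2.5000, 1.5000, 1.5000, 0.5000, 1.5000, -7.5000
Numerator Σ_{t=1}^{5}(x_t−x̄)(x_{t+1}−x̄) = -3.7500
Denominator Σ(x_t−x̄)² = 69.5000
r_1 = -3.7500 / 69.5000 = -0.054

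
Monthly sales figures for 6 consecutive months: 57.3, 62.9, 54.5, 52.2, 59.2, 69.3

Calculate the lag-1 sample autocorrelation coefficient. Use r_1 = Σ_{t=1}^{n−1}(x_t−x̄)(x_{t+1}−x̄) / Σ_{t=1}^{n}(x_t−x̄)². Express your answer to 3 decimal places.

0.046

Mean x̄ = (57.3 + 62.9 + 54.5 + 52.2 + 59.2 + 69.3)/6 = 59.2333
Deviations from mean: -1.9333, 3.6667, -4.7333, -7.0333, -0.0333, 10.0667
Numerator Σ_{t=1}^{5}(x_t−x̄)(x_{t+1}−x̄) = 8.7456
Denominator Σ(x_t−x̄)² = 190.3933
r_1 = 8.7456 / 190.3933 = 0.046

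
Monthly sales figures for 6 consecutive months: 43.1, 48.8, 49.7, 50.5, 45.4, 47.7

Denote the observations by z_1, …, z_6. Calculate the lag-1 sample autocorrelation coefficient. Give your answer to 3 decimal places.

Mean z̄ = (43.1 + 48.8 + 49.7 + 50.5 + 45.4 + 47.7)/6 = 47.5333
Σ(z_t−z̄)(z_{t+1}−z̄) = (-5.6156) + (2.7444) + (6.4278) + (-6.3289) + (-0.3556) = -3.1278
Denominator Σ(z_t−z̄)² = 39.3333
r_1 = -3.1278 / 39.3333 = -0.080

-0.080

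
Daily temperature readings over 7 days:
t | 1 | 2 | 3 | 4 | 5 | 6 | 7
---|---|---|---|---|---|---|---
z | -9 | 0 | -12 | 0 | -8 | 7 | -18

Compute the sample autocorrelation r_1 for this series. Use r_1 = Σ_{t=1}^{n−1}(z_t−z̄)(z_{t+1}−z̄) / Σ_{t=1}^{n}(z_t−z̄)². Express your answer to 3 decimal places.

Mean z̄ = (-9 + 0 − 12 + 0 − 8 + 7 − 18)/7 = -5.7143
Deviations from mean: -3.2857, 5.7143, -6.2857, 5.7143, -2.2857, 12.7143, -12.2857
Σ(z_t−z̄)(z_{t+1}−z̄) = (-18.7755) + (-35.9184) + (-35.9184) + (-13.0612) + (-29.0612) + (-156.2041) = -288.9388
Denominator Σ(z_t−z̄)² = 433.4286
r_1 = -288.9388 / 433.4286 = -0.667

-0.667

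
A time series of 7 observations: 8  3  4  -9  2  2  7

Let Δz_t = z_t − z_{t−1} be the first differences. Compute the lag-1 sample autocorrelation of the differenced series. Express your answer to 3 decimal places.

First differences Δz: -5, 1, -13, 11, 0, 5
Mean of differences = -0.1667
Numerator Σ(Δz_t−Δz̄)(Δz_{t+1}−Δz̄) = -161.1944
Denominator Σ(Δz_t−Δz̄)² = 340.8333
r_1(Δz) = -161.1944 / 340.8333 = -0.473

-0.473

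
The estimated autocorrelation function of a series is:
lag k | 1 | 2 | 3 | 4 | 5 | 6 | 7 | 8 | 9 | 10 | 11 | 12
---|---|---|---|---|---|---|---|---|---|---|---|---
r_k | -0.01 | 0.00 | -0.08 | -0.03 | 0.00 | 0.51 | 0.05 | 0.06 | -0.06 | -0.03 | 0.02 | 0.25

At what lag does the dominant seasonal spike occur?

The largest autocorrelation is r_6 = 0.51, with a weaker echo at lag 12 (0.25); the remaining lags stay at or below 0.06.
The dominant spike at lag 6 indicates a seasonal period of 6.

6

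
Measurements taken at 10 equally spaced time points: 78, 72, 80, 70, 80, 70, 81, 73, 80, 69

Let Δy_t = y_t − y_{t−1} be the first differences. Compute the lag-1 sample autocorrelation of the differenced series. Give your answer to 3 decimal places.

-0.874

First differences Δy: -6, 8, -10, 10, -10, 11, -8, 7, -11
Mean of differences = -1.0000
Numerator Σ(Δy_t−Δȳ)(Δy_{t+1}−Δȳ) = -652.0000
Denominator Σ(Δy_t−Δȳ)² = 746.0000
r_1(Δy) = -652.0000 / 746.0000 = -0.874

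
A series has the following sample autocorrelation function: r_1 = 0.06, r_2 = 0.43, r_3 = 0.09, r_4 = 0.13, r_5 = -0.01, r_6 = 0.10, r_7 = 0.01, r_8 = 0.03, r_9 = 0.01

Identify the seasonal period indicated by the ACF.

2

The largest autocorrelation is r_2 = 0.43; the remaining lags stay at or below 0.13.
The dominant spike at lag 2 indicates a seasonal period of 2.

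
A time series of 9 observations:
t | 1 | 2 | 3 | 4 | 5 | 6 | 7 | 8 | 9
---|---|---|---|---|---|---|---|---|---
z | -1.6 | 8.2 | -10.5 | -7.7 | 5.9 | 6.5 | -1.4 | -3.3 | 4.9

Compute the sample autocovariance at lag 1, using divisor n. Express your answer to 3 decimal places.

-5.095

Mean z̄ = (-1.6 + 8.2 − 10.5 − 7.7 + 5.9 + 6.5 − 1.4 − 3.3 + 4.9)/9 = 0.1111
Σ_{t=1}^{8}(z_t−z̄)(z_{t+1}−z̄) = -45.8568
γ_1 = -45.8568 / 9 = -5.095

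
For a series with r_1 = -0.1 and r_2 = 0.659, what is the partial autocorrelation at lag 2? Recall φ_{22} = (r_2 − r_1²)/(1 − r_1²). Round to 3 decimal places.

φ_{22} = (r_2 − r_1²) / (1 − r_1²)
r_1² = (-0.1)² = 0.01
Numerator = 0.659 − 0.0100 = 0.6490; denominator = 1 − 0.0100 = 0.9900
φ_{22} = 0.6490 / 0.9900 = 0.656

0.656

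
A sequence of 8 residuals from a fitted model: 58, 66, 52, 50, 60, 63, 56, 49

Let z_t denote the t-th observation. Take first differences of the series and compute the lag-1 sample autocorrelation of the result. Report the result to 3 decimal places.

First differences Δz: 8, -14, -2, 10, 3, -7, -7
Mean of differences = -1.2857
Numerator Σ(Δz_t−Δz̄)(Δz_{t+1}−Δz̄) = -60.5102
Denominator Σ(Δz_t−Δz̄)² = 459.4286
r_1(Δz) = -60.5102 / 459.4286 = -0.132

-0.132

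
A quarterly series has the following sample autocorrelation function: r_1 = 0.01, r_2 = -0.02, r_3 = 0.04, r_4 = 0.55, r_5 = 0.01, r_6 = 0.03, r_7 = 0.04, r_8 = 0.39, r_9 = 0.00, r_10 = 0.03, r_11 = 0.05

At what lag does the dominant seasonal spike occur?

4

The largest autocorrelation is r_4 = 0.55, with a weaker echo at lag 8 (0.39); the remaining lags stay at or below 0.05.
The dominant spike at lag 4 indicates a seasonal period of 4.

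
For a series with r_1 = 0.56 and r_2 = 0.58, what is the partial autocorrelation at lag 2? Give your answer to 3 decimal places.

φ_{22} = (r_2 − r_1²) / (1 − r_1²)
r_1² = (0.56)² = 0.3136
Numerator = 0.58 − 0.3136 = 0.2664; denominator = 1 − 0.3136 = 0.6864
φ_{22} = 0.2664 / 0.6864 = 0.388

0.388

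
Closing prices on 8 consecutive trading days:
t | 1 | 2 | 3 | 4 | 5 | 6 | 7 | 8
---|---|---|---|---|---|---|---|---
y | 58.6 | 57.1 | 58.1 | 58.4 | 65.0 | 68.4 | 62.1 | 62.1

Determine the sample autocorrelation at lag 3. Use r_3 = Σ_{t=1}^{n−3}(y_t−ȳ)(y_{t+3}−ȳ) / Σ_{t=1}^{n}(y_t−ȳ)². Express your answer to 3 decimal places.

-0.273

Mean ȳ = (58.6 + 57.1 + 58.1 + 58.4 + 65.0 + 68.4 + 62.1 + 62.1)/8 = 61.2250
Numerator Σ_{t=1}^{5}(y_t−ȳ)(y_{t+3}−ȳ) = -29.7469
Denominator Σ(y_t−ȳ)² = 108.9150
r_3 = -29.7469 / 108.9150 = -0.273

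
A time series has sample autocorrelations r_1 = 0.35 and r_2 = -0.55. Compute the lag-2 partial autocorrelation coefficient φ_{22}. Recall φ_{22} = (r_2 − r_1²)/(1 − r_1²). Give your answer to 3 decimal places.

-0.766

φ_{22} = (r_2 − r_1²) / (1 − r_1²)
r_1² = (0.35)² = 0.1225
Numerator = -0.55 − 0.1225 = -0.6725; denominator = 1 − 0.1225 = 0.8775
φ_{22} = -0.6725 / 0.8775 = -0.766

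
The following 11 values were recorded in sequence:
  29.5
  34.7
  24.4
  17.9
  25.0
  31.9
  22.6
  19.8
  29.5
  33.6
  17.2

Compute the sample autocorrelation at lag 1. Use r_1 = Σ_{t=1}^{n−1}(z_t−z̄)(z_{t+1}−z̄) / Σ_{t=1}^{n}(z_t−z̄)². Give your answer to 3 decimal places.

Mean z̄ = (29.5 + 34.7 + 24.4 + 17.9 + 25.0 + 31.9 + 22.6 + 19.8 + 29.5 + 33.6 + 17.2)/11 = 26.0091
Numerator Σ_{t=1}^{10}(z_t−z̄)(z_{t+1}−z̄) = -29.3192
Denominator Σ(z_t−z̄)² = 389.3691
r_1 = -29.3192 / 389.3691 = -0.075

-0.075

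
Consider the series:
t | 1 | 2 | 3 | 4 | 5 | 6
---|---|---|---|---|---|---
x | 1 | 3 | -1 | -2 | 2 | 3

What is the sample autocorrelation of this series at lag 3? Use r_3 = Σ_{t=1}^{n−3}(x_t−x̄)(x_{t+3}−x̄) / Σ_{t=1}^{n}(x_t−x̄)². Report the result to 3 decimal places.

-0.091

Mean x̄ = (1 + 3 − 1 − 2 + 2 + 3)/6 = 1.0000
Deviations from mean: 0.0000, 2.0000, -2.0000, -3.0000, 1.0000, 2.0000
Numerator Σ_{t=1}^{3}(x_t−x̄)(x_{t+3}−x̄) = -2.0000
Denominator Σ(x_t−x̄)² = 22.0000
r_3 = -2.0000 / 22.0000 = -0.091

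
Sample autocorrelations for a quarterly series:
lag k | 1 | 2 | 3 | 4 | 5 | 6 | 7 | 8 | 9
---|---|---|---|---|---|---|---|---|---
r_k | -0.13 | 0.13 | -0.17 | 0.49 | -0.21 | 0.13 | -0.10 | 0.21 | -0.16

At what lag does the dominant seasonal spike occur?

4

The largest autocorrelation is r_4 = 0.49, with a weaker echo at lag 8 (0.21); the remaining lags stay at or below 0.13.
The dominant spike at lag 4 indicates a seasonal period of 4.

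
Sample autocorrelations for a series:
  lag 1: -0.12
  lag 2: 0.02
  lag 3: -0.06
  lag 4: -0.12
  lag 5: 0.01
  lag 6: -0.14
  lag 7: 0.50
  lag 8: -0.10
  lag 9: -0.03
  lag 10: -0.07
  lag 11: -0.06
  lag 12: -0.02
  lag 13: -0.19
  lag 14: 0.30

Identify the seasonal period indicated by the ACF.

7

The largest autocorrelation is r_7 = 0.50, with a weaker echo at lag 14 (0.30); the remaining lags stay at or below 0.02.
The dominant spike at lag 7 indicates a seasonal period of 7.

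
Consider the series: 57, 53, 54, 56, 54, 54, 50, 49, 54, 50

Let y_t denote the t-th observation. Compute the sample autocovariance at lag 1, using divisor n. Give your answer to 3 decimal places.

Mean ȳ = (57 + 53 + 54 + 56 + 54 + 54 + 50 + 49 + 54 + 50)/10 = 53.1000
Σ_{t=1}^{9}(y_t−ȳ)(y_{t+1}−ȳ) = 8.9900
γ_1 = 8.9900 / 10 = 0.899

0.899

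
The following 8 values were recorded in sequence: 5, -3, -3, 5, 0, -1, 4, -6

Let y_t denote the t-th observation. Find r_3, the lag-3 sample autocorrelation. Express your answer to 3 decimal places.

Mean ȳ = (5 − 3 − 3 + 5 + 0 − 1 + 4 − 6)/8 = 0.1250
Deviations from mean: 4.8750, -3.1250, -3.1250, 4.8750, -0.1250, -1.1250, 3.8750, -6.1250
Σ(y_t−ȳ)(y_{t+3}−ȳ) = (23.7656) + (0.3906) + (3.5156) + (18.8906) + (0.7656) = 47.3281
Denominator Σ(y_t−ȳ)² = 120.8750
r_3 = 47.3281 / 120.8750 = 0.392

0.392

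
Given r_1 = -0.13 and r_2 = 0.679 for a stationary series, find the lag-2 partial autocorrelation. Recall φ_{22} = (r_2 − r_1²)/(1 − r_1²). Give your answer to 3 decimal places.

φ_{22} = (r_2 − r_1²) / (1 − r_1²)
r_1² = (-0.13)² = 0.0169
Numerator = 0.679 − 0.0169 = 0.6621; denominator = 1 − 0.0169 = 0.9831
φ_{22} = 0.6621 / 0.9831 = 0.673

0.673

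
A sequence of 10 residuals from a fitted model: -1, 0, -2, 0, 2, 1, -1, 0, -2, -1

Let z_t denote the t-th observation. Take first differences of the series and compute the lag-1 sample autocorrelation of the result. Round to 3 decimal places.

First differences Δz: 1, -2, 2, 2, -1, -2, 1, -2, 1
Mean of differences = 0.0000
Numerator Σ(Δz_t−Δz̄)(Δz_{t+1}−Δz̄) = -8.0000
Denominator Σ(Δz_t−Δz̄)² = 24.0000
r_1(Δz) = -8.0000 / 24.0000 = -0.333

-0.333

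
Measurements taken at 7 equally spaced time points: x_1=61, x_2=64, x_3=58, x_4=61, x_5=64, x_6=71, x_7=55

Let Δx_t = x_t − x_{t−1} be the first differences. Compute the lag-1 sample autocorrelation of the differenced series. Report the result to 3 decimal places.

First differences Δx: 3, -6, 3, 3, 7, -16
Mean of differences = -1.0000
Numerator Σ(Δx_t−Δx̄)(Δx_{t+1}−Δx̄) = -112.0000
Denominator Σ(Δx_t−Δx̄)² = 362.0000
r_1(Δx) = -112.0000 / 362.0000 = -0.309

-0.309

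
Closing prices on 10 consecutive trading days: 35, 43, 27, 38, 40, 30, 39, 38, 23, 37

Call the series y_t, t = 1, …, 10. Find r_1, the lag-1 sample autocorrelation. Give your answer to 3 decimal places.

Mean ȳ = (35 + 43 + 27 + 38 + 40 + 30 + 39 + 38 + 23 + 37)/10 = 35.0000
Numerator Σ_{t=1}^{9}(y_t−ȳ)(y_{t+1}−ȳ) = -166.0000
Denominator Σ(y_t−ȳ)² = 360.0000
r_1 = -166.0000 / 360.0000 = -0.461

-0.461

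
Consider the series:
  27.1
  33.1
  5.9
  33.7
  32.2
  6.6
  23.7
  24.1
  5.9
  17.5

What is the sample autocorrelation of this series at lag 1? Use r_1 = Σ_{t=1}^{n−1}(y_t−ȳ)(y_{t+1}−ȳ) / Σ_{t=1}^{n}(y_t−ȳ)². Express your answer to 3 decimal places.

Mean ȳ = (27.1 + 33.1 + 5.9 + 33.7 + 32.2 + 6.6 + 23.7 + 24.1 + 5.9 + 17.5)/10 = 20.9800
Numerator Σ_{t=1}^{9}(y_t−ȳ)(y_{t+1}−ȳ) = -344.2364
Denominator Σ(y_t−ȳ)² = 1162.8760
r_1 = -344.2364 / 1162.8760 = -0.296

-0.296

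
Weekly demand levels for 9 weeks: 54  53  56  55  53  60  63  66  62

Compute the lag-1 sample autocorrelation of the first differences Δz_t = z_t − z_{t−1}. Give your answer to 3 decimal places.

First differences Δz: -1, 3, -1, -2, 7, 3, 3, -4
Mean of differences = 1.0000
Numerator Σ(Δz_t−Δz̄)(Δz_{t+1}−Δz̄) = -14.0000
Denominator Σ(Δz_t−Δz̄)² = 90.0000
r_1(Δz) = -14.0000 / 90.0000 = -0.156

-0.156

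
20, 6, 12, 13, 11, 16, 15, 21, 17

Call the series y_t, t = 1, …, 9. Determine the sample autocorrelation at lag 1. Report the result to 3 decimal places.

-0.006

Mean ȳ = (20 + 6 + 12 + 13 + 11 + 16 + 15 + 21 + 17)/9 = 14.5556
Numerator Σ_{t=1}^{8}(y_t−ȳ)(y_{t+1}−ȳ) = -1.0864
Denominator Σ(y_t−ȳ)² = 174.2222
r_1 = -1.0864 / 174.2222 = -0.006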